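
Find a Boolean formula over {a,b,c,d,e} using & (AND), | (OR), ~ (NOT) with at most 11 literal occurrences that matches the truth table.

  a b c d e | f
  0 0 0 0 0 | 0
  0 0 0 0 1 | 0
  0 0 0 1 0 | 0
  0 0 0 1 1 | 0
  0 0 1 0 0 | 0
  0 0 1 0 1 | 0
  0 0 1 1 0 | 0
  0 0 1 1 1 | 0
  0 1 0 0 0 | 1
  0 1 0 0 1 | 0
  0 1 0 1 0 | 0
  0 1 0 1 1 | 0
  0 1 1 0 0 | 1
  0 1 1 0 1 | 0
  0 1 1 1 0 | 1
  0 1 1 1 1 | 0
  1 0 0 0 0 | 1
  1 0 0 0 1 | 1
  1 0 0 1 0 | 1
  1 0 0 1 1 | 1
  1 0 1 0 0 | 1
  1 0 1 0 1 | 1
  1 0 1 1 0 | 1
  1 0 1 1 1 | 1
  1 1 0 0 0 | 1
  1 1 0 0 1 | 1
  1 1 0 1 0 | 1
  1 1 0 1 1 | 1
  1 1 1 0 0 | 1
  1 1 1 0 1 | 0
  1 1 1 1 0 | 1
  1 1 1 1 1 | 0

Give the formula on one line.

  (b & c) = 00000000000011110000000000001111
  ~d = 11001100110011001100110011001100
  (b & ~d) = 00000000110011000000000011001100
  ((b & c) | (b & ~d)) = 00000000110011110000000011001111
  ~e = 10101010101010101010101010101010
  (((b & c) | (b & ~d)) & ~e) = 00000000100010100000000010001010
  ~c = 11110000111100001111000011110000
  ~b = 11111111000000001111111100000000
  (~c | ~b) = 11111111111100001111111111110000
  (a & (~c | ~b)) = 00000000000000001111111111110000
  ((((b & c) | (b & ~d)) & ~e) | (a & (~c | ~b))) = 00000000100010101111111111111010

((((b & c) | (b & ~d)) & ~e) | (a & (~c | ~b)))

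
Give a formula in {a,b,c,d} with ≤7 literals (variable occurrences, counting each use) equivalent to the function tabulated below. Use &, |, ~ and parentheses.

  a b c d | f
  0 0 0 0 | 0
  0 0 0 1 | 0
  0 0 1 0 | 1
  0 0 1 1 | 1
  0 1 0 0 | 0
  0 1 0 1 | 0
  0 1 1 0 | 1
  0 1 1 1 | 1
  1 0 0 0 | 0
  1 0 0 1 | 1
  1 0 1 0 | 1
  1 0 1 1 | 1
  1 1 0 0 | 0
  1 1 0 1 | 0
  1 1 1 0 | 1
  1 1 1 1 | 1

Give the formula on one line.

(c | ((d & ~b) & a))

  ~b = 1111000011110000
  (d & ~b) = 0101000001010000
  ((d & ~b) & a) = 0000000001010000
  (c | ((d & ~b) & a)) = 0011001101110011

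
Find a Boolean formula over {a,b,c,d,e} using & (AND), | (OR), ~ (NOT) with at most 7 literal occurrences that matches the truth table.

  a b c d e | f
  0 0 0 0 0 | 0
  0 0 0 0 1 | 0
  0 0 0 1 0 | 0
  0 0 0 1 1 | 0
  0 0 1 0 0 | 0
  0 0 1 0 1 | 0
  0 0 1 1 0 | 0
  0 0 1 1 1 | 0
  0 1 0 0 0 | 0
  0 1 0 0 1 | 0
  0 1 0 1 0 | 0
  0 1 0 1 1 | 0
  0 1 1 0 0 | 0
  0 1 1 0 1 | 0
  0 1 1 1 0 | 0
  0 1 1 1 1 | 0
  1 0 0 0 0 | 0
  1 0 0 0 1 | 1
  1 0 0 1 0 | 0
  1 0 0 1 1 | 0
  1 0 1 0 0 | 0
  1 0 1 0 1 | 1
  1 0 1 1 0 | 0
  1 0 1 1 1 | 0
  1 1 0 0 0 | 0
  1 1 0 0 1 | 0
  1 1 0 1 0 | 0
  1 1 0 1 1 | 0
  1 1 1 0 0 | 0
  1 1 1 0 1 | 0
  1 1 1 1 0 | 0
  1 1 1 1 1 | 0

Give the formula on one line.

(e & (a & (~b & ~d)))

  ~b = 11111111000000001111111100000000
  ~d = 11001100110011001100110011001100
  (~b & ~d) = 11001100000000001100110000000000
  (a & (~b & ~d)) = 00000000000000001100110000000000
  (e & (a & (~b & ~d))) = 00000000000000000100010000000000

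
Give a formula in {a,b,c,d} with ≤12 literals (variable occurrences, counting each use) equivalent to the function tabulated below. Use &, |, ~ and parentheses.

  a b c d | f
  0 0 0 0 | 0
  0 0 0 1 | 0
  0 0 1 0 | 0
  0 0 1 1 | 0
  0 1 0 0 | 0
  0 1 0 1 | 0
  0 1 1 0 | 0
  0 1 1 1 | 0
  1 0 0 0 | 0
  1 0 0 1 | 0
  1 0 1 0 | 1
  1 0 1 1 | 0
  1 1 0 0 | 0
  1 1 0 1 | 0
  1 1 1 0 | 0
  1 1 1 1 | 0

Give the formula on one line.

(((~b & c) | ~c) & (~d & ((b | (a & (d | c))) & c)))

  ~b = 1111000011110000
  (~b & c) = 0011000000110000
  ~c = 1100110011001100
  ((~b & c) | ~c) = 1111110011111100
  ~d = 1010101010101010
  (d | c) = 0111011101110111
  (a & (d | c)) = 0000000001110111
  (b | (a & (d | c))) = 0000111101111111
  ((b | (a & (d | c))) & c) = 0000001100110011
  (~d & ((b | (a & (d | c))) & c)) = 0000001000100010
  (((~b & c) | ~c) & (~d & ((b | (a & (d | c))) & c))) = 0000000000100000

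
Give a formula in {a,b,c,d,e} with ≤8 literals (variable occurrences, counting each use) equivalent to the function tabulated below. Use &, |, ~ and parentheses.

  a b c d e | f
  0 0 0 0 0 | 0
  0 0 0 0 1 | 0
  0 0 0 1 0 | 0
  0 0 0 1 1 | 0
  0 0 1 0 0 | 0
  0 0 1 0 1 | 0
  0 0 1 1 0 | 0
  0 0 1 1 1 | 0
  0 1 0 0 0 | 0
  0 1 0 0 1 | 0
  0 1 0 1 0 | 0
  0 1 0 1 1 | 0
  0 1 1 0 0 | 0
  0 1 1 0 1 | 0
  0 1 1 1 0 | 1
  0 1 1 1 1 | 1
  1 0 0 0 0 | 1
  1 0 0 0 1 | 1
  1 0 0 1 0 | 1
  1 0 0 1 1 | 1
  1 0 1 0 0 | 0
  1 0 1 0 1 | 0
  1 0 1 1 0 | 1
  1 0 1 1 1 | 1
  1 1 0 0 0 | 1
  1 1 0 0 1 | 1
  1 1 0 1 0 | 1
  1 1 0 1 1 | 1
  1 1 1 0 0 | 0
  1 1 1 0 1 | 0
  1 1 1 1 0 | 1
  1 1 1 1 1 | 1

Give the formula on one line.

  ~c = 11110000111100001111000011110000
  (a & ~c) = 00000000000000001111000011110000
  ((a & ~c) | d) = 00110011001100111111001111110011
  (c | a) = 00001111000011111111111111111111
  (((a & ~c) | d) & (c | a)) = 00000011000000111111001111110011
  (c & b) = 00000000000011110000000000001111
  (a | (c & b)) = 00000000000011111111111111111111
  ((((a & ~c) | d) & (c | a)) & (a | (c & b))) = 00000000000000111111001111110011

((((a & ~c) | d) & (c | a)) & (a | (c & b)))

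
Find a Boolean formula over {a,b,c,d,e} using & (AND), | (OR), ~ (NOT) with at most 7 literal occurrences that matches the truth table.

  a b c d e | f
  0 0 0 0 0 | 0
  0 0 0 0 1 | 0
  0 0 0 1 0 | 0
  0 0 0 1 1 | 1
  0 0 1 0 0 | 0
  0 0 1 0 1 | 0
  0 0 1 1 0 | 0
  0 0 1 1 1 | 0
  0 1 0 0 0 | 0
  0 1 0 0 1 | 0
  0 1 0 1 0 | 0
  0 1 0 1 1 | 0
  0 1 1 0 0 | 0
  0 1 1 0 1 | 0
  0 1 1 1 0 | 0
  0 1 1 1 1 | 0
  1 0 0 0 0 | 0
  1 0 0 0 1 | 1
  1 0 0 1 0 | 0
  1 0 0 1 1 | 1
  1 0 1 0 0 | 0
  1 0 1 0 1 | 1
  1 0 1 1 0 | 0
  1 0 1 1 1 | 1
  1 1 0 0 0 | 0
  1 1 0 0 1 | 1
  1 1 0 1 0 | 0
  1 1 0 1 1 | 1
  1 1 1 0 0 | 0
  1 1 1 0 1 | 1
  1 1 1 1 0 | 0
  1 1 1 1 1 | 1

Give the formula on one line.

(((a | ~e) | ((a | (d & ~b)) & ~c)) & e)

  ~e = 10101010101010101010101010101010
  (a | ~e) = 10101010101010101111111111111111
  ~b = 11111111000000001111111100000000
  (d & ~b) = 00110011000000000011001100000000
  (a | (d & ~b)) = 00110011000000001111111111111111
  ~c = 11110000111100001111000011110000
  ((a | (d & ~b)) & ~c) = 00110000000000001111000011110000
  ((a | ~e) | ((a | (d & ~b)) & ~c)) = 10111010101010101111111111111111
  (((a | ~e) | ((a | (d & ~b)) & ~c)) & e) = 00010000000000000101010101010101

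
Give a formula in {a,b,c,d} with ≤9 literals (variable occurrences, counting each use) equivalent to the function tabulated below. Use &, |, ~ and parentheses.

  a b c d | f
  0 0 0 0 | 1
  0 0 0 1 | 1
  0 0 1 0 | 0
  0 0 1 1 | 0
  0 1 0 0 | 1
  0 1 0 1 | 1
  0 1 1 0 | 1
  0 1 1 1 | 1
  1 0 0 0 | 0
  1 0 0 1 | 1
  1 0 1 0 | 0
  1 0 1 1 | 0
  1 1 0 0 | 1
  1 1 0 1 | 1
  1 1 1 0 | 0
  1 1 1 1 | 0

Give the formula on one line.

(((~a & b) | ~c) & ((c | d) | (b | (~a & (~d | a)))))

  ~a = 1111111100000000
  (~a & b) = 0000111100000000
  ~c = 1100110011001100
  ((~a & b) | ~c) = 1100111111001100
  (c | d) = 0111011101110111
  ~d = 1010101010101010
  (~d | a) = 1010101011111111
  (~a & (~d | a)) = 1010101000000000
  (b | (~a & (~d | a))) = 1010111100001111
  ((c | d) | (b | (~a & (~d | a)))) = 1111111101111111
  (((~a & b) | ~c) & ((c | d) | (b | (~a & (~d | a))))) = 1100111101001100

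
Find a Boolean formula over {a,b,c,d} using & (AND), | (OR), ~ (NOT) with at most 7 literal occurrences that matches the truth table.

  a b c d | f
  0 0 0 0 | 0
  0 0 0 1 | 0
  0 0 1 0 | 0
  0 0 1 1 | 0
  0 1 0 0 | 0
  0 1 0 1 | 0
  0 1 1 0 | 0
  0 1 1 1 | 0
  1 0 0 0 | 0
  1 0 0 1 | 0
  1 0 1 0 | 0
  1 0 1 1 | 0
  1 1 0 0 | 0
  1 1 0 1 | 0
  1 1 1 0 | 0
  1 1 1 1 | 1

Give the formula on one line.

(b & (a & (c & d)))

  (c & d) = 0001000100010001
  (a & (c & d)) = 0000000000010001
  (b & (a & (c & d))) = 0000000000000001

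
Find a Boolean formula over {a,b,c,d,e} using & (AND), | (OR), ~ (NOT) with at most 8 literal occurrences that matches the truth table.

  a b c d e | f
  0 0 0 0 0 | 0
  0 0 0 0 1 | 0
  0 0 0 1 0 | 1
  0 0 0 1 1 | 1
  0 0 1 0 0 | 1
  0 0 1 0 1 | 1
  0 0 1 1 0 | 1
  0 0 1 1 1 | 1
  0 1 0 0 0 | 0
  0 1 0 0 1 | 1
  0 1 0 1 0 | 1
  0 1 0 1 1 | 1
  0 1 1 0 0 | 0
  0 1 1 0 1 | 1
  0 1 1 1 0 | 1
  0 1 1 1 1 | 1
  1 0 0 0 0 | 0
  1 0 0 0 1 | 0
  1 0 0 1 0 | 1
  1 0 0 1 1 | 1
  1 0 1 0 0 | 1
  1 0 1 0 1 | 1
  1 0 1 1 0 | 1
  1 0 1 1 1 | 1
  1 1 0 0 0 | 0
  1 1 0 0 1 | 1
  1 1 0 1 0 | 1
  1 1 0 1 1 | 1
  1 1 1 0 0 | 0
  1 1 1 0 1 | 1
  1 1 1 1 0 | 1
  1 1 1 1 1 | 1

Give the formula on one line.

  ~d = 11001100110011001100110011001100
  (e & ~d) = 01000100010001000100010001000100
  ~b = 11111111000000001111111100000000
  ((e & ~d) | ~b) = 11111111010001001111111101000100
  (((e & ~d) | ~b) | d) = 11111111011101111111111101110111
  (b | d) = 00110011111111110011001111111111
  (c | (b | d)) = 00111111111111110011111111111111
  ((((e & ~d) | ~b) | d) & (c | (b | d))) = 00111111011101110011111101110111

((((e & ~d) | ~b) | d) & (c | (b | d)))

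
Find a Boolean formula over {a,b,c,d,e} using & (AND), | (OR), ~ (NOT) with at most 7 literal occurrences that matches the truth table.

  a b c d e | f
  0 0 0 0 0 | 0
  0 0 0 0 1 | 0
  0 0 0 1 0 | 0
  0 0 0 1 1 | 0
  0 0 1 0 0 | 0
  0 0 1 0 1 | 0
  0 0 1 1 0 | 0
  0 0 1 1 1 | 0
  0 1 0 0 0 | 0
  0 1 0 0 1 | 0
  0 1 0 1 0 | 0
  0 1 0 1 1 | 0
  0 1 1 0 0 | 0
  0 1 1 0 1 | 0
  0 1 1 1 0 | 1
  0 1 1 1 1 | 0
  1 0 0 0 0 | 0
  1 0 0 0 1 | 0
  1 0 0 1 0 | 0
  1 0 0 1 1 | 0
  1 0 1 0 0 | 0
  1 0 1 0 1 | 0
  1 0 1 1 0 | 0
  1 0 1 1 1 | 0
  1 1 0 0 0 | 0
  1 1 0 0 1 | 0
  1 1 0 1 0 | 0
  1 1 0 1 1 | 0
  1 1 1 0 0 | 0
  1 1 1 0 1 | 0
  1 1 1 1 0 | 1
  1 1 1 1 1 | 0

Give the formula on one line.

  (d & b) = 00000000001100110000000000110011
  ~e = 10101010101010101010101010101010
  (~e & d) = 00100010001000100010001000100010
  ((~e & d) & c) = 00000010000000100000001000000010
  ((d & b) & ((~e & d) & c)) = 00000000000000100000000000000010

((d & b) & ((~e & d) & c))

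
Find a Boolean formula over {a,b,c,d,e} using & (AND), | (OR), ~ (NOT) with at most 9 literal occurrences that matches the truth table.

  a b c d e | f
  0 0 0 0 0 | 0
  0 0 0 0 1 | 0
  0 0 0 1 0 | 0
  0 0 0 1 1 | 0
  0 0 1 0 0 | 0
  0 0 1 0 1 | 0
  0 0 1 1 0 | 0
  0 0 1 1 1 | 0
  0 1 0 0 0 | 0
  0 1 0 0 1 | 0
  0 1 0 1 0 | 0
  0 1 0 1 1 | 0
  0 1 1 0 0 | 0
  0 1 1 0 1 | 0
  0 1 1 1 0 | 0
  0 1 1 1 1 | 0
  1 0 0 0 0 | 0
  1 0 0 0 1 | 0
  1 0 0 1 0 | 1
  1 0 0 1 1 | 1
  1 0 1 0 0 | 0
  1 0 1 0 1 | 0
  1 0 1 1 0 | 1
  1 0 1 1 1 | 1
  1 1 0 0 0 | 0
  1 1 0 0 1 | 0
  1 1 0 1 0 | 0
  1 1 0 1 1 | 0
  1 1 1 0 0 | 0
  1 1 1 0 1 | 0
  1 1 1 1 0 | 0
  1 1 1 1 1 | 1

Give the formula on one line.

(a & ((((d | ~c) & (c & b)) & e) | (~b & d)))

  ~c = 11110000111100001111000011110000
  (d | ~c) = 11110011111100111111001111110011
  (c & b) = 00000000000011110000000000001111
  ((d | ~c) & (c & b)) = 00000000000000110000000000000011
  (((d | ~c) & (c & b)) & e) = 00000000000000010000000000000001
  ~b = 11111111000000001111111100000000
  (~b & d) = 00110011000000000011001100000000
  ((((d | ~c) & (c & b)) & e) | (~b & d)) = 00110011000000010011001100000001
  (a & ((((d | ~c) & (c & b)) & e) | (~b & d))) = 00000000000000000011001100000001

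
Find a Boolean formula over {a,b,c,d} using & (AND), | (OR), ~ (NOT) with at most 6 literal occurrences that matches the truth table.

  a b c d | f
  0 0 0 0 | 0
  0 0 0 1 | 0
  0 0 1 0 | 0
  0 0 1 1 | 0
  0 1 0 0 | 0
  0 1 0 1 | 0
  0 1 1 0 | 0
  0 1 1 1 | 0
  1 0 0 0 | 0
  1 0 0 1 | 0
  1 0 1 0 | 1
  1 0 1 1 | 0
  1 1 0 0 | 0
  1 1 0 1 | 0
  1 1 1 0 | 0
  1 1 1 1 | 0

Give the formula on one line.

((~a | c) & (a & (~b & (~a | ~d))))

  ~a = 1111111100000000
  (~a | c) = 1111111100110011
  ~b = 1111000011110000
  ~d = 1010101010101010
  (~a | ~d) = 1111111110101010
  (~b & (~a | ~d)) = 1111000010100000
  (a & (~b & (~a | ~d))) = 0000000010100000
  ((~a | c) & (a & (~b & (~a | ~d)))) = 0000000000100000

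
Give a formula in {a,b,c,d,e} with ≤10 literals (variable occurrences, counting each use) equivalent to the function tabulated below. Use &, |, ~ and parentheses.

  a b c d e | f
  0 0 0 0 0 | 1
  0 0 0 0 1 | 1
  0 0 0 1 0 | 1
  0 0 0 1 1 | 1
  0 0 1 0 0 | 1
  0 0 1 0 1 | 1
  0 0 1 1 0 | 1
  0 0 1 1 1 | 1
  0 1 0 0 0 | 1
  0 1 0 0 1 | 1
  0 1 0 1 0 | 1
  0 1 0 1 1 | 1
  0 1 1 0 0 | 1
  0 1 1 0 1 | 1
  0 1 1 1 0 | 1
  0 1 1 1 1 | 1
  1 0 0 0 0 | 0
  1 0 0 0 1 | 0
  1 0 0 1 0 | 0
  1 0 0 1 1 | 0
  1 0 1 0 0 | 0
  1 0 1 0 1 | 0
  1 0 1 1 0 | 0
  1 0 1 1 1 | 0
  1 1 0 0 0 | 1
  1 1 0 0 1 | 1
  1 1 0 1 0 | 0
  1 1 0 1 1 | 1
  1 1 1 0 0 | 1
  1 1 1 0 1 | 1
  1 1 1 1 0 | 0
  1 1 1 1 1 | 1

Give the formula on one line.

((((e & (~e | (a | d))) | ~d) & (a & b)) | ~a)

  ~e = 10101010101010101010101010101010
  (a | d) = 00110011001100111111111111111111
  (~e | (a | d)) = 10111011101110111111111111111111
  (e & (~e | (a | d))) = 00010001000100010101010101010101
  ~d = 11001100110011001100110011001100
  ((e & (~e | (a | d))) | ~d) = 11011101110111011101110111011101
  (a & b) = 00000000000000000000000011111111
  (((e & (~e | (a | d))) | ~d) & (a & b)) = 00000000000000000000000011011101
  ~a = 11111111111111110000000000000000
  ((((e & (~e | (a | d))) | ~d) & (a & b)) | ~a) = 11111111111111110000000011011101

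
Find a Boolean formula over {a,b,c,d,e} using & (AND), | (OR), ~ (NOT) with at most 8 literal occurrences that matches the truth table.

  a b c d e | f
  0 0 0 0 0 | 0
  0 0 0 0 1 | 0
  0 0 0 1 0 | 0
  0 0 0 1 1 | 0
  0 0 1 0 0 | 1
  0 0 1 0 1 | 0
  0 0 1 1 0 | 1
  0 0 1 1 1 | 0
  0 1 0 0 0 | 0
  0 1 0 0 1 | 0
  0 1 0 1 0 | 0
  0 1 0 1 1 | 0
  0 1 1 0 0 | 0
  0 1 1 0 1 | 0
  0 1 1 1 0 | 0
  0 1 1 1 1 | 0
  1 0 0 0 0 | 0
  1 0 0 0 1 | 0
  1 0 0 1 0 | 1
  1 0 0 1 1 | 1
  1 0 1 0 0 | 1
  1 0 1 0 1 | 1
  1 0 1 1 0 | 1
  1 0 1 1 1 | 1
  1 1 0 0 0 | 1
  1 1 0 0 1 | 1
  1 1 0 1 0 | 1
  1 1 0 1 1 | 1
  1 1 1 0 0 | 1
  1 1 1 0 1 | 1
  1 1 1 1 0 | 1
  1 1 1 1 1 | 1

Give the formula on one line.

  ~b = 11111111000000001111111100000000
  ~e = 10101010101010101010101010101010
  (~e & c) = 00001010000010100000101000001010
  (~b & (~e & c)) = 00001010000000000000101000000000
  ((~b & (~e & c)) | a) = 00001010000000001111111111111111
  (c | d) = 00111111001111110011111100111111
  (b | (c | d)) = 00111111111111110011111111111111
  (((~b & (~e & c)) | a) & (b | (c | d))) = 00001010000000000011111111111111

(((~b & (~e & c)) | a) & (b | (c | d)))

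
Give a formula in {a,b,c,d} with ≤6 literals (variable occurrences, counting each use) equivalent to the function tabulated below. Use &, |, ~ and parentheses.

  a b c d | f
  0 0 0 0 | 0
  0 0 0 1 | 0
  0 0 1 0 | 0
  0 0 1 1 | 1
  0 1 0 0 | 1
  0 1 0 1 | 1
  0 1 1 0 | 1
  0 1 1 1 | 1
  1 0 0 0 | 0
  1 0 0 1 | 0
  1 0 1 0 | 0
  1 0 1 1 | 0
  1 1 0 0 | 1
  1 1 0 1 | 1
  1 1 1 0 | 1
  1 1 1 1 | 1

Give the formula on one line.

(b | (c & (~a & d)))

  ~a = 1111111100000000
  (~a & d) = 0101010100000000
  (c & (~a & d)) = 0001000100000000
  (b | (c & (~a & d))) = 0001111100001111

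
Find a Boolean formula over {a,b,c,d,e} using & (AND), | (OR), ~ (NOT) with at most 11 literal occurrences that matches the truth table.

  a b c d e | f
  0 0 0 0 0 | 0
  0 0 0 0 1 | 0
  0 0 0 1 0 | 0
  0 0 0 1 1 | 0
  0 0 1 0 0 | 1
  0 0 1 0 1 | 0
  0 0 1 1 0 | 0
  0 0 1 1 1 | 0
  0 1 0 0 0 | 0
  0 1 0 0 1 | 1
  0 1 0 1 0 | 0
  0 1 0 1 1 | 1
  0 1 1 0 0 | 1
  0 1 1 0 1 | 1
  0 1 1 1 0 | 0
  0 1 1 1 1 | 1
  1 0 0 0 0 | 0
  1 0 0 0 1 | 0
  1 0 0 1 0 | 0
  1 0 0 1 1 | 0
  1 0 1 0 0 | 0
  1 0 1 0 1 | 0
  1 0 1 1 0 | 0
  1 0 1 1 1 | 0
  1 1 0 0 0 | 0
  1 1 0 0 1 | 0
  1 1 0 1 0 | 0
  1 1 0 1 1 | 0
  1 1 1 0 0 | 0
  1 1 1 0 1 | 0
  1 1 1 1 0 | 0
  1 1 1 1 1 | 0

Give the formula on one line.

  ~a = 11111111111111110000000000000000
  ~d = 11001100110011001100110011001100
  (~d | e) = 11011101110111011101110111011101
  (~a & (~d | e)) = 11011101110111010000000000000000
  (c | d) = 00111111001111110011111100111111
  ((~a & (~d | e)) & (c | d)) = 00011101000111010000000000000000
  (((~a & (~d | e)) & (c | d)) | e) = 01011101010111010101010101010101
  ~e = 10101010101010101010101010101010
  (~e | b) = 10101010111111111010101011111111
  ((~e | b) & ~a) = 10101010111111110000000000000000
  ((((~a & (~d | e)) & (c | d)) | e) & ((~e | b) & ~a)) = 00001000010111010000000000000000

((((~a & (~d | e)) & (c | d)) | e) & ((~e | b) & ~a))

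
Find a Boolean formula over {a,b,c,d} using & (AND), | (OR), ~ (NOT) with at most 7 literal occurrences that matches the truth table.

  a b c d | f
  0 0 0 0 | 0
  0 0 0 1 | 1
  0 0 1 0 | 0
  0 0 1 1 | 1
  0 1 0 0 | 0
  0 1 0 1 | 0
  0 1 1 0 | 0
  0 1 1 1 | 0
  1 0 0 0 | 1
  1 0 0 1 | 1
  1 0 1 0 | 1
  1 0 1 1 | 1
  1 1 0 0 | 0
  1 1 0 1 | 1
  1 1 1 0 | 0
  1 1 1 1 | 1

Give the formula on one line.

  ~b = 1111000011110000
  (d | ~b) = 1111010111110101
  ((d | ~b) & a) = 0000000011110101
  (~b & d) = 0101000001010000
  (((d | ~b) & a) | (~b & d)) = 0101000011110101

(((d | ~b) & a) | (~b & d))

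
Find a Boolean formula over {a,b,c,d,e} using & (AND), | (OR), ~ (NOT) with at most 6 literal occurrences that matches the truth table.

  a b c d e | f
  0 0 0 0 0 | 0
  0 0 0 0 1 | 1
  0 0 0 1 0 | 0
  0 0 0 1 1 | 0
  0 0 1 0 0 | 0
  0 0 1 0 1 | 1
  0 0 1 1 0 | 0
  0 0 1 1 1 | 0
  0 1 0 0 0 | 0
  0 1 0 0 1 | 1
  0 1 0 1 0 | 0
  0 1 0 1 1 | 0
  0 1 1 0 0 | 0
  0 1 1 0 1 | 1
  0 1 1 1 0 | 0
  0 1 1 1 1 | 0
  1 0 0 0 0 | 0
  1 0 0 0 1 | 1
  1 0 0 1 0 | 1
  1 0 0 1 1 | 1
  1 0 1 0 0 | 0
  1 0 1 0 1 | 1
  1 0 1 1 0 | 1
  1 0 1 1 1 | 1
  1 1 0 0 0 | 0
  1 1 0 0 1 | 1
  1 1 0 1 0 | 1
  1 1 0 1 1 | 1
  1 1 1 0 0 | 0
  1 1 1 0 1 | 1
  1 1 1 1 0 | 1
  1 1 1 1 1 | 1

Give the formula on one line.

((e | d) & (a | ~d))

  (e | d) = 01110111011101110111011101110111
  ~d = 11001100110011001100110011001100
  (a | ~d) = 11001100110011001111111111111111
  ((e | d) & (a | ~d)) = 01000100010001000111011101110111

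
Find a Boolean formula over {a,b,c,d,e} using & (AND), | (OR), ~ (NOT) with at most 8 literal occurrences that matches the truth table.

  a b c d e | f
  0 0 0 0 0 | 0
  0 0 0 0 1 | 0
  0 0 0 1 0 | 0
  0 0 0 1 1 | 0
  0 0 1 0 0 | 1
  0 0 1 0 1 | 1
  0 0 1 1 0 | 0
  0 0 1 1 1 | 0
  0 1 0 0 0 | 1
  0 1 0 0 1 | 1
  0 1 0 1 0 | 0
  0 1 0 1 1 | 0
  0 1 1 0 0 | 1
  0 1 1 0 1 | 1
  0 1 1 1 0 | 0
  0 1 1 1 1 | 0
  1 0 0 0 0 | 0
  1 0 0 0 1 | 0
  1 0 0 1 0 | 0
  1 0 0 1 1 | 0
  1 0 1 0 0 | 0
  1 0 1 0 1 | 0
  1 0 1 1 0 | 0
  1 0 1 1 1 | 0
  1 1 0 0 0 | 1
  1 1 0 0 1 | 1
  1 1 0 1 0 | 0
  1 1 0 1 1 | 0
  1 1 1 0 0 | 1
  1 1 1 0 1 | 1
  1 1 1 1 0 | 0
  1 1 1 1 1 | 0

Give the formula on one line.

  ~a = 11111111111111110000000000000000
  (d | c) = 00111111001111110011111100111111
  (~a & (d | c)) = 00111111001111110000000000000000
  ((~a & (d | c)) | b) = 00111111111111110000000011111111
  ~d = 11001100110011001100110011001100
  (((~a & (d | c)) | b) & ~d) = 00001100110011000000000011001100

(((~a & (d | c)) | b) & ~d)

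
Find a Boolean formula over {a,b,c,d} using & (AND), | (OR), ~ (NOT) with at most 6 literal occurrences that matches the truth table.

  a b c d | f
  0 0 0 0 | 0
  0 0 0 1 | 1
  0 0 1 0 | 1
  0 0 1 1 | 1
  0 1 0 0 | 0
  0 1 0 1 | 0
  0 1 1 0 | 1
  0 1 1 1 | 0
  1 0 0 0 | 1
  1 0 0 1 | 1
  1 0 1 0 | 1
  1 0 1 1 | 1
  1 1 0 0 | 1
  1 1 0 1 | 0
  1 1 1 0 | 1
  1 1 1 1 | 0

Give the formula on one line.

(((d | c) | a) & (~b | ~d))

  (d | c) = 0111011101110111
  ((d | c) | a) = 0111011111111111
  ~b = 1111000011110000
  ~d = 1010101010101010
  (~b | ~d) = 1111101011111010
  (((d | c) | a) & (~b | ~d)) = 0111001011111010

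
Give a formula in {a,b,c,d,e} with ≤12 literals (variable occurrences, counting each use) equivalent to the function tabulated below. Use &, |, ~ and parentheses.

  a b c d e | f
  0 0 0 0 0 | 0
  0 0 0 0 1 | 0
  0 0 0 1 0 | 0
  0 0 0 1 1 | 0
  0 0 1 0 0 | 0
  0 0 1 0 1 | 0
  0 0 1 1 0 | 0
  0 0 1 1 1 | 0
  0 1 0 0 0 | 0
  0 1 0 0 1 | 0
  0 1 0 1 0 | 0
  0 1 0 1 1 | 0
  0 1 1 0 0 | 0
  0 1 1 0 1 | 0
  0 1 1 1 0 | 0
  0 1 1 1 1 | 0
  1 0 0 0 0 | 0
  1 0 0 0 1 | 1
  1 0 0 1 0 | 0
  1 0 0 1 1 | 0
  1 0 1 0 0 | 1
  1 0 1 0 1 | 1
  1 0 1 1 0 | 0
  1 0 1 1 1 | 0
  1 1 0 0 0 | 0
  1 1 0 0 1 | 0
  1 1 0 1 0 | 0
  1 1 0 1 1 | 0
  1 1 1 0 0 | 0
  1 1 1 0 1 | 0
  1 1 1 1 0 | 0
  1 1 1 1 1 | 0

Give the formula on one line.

  (a | b) = 00000000111111111111111111111111
  ~c = 11110000111100001111000011110000
  (e & ~c) = 01010000010100000101000001010000
  (c | (e & ~c)) = 01011111010111110101111101011111
  ((a | b) & (c | (e & ~c))) = 00000000010111110101111101011111
  (((a | b) & (c | (e & ~c))) | b) = 00000000111111110101111111111111
  ~b = 11111111000000001111111100000000
  ~d = 11001100110011001100110011001100
  (~b & ~d) = 11001100000000001100110000000000
  ((~b & ~d) & a) = 00000000000000001100110000000000
  ((((a | b) & (c | (e & ~c))) | b) & ((~b & ~d) & a)) = 00000000000000000100110000000000

((((a | b) & (c | (e & ~c))) | b) & ((~b & ~d) & a))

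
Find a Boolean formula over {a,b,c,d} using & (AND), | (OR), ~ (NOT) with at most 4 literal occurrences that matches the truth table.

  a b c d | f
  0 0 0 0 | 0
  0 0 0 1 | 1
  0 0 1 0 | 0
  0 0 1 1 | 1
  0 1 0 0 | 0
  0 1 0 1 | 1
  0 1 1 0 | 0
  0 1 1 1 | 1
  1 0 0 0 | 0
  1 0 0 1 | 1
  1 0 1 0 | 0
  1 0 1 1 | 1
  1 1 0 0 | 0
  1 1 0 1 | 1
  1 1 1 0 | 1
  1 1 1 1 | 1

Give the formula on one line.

(((b & a) & c) | d)

  (b & a) = 0000000000001111
  ((b & a) & c) = 0000000000000011
  (((b & a) & c) | d) = 0101010101010111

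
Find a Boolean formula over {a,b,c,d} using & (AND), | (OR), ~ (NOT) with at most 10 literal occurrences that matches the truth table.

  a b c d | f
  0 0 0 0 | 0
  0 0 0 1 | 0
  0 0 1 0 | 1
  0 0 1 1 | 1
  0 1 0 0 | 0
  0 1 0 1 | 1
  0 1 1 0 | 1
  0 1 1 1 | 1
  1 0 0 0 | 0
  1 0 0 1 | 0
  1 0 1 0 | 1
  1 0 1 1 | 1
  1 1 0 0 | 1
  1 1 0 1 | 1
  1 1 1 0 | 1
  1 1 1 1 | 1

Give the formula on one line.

  ~b = 1111000011110000
  (~b | a) = 1111000011111111
  (b & d) = 0000010100000101
  ((~b | a) | (b & d)) = 1111010111111111
  (b & ((~b | a) | (b & d))) = 0000010100001111
  ~c = 1100110011001100
  ((b & ((~b | a) | (b & d))) & ~c) = 0000010000001100
  (c | ((b & ((~b | a) | (b & d))) & ~c)) = 0011011100111111

(c | ((b & ((~b | a) | (b & d))) & ~c))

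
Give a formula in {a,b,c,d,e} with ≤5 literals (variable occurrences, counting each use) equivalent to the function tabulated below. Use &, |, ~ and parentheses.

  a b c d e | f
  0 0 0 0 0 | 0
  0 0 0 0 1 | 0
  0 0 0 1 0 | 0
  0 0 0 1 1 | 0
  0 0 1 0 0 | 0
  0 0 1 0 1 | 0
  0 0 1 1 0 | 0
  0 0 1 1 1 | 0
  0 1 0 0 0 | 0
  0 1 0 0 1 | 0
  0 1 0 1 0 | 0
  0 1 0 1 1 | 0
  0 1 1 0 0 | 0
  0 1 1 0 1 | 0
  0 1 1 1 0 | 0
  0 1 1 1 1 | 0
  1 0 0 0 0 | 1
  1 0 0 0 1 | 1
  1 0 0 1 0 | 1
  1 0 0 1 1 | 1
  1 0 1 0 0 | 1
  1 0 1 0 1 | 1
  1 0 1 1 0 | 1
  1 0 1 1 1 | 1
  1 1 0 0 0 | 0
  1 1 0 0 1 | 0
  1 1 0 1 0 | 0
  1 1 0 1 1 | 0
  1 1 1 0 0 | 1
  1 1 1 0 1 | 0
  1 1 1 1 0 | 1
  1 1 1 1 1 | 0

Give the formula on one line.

  ~b = 11111111000000001111111100000000
  (~b & a) = 00000000000000001111111100000000
  ~e = 10101010101010101010101010101010
  (c & ~e) = 00001010000010100000101000001010
  (a & (c & ~e)) = 00000000000000000000101000001010
  ((~b & a) | (a & (c & ~e))) = 00000000000000001111111100001010

((~b & a) | (a & (c & ~e)))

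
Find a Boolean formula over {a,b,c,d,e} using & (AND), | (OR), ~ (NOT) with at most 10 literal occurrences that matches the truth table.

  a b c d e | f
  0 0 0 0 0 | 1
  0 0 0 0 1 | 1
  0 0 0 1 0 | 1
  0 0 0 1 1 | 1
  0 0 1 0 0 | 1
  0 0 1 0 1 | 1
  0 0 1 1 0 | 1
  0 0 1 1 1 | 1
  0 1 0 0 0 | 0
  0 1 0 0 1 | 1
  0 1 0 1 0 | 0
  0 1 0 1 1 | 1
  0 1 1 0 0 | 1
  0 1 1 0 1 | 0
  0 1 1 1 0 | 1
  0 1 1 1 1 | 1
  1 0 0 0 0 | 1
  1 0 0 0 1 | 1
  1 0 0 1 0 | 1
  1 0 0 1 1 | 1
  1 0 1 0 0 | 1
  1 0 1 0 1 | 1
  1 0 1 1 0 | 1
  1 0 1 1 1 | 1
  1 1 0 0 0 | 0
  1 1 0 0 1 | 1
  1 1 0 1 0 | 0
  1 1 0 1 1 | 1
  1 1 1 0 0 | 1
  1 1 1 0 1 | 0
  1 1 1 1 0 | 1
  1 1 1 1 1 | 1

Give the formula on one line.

  ~b = 11111111000000001111111100000000
  ~c = 11110000111100001111000011110000
  (~b | ~c) = 11111111111100001111111111110000
  ~e = 10101010101010101010101010101010
  (~e | d) = 10111011101110111011101110111011
  ((~b | ~c) | (~e | d)) = 11111111111110111111111111111011
  (b & c) = 00000000000011110000000000001111
  (~b | (b & c)) = 11111111000011111111111100001111
  (e | (~b | (b & c))) = 11111111010111111111111101011111
  (((~b | ~c) | (~e | d)) & (e | (~b | (b & c)))) = 11111111010110111111111101011011

(((~b | ~c) | (~e | d)) & (e | (~b | (b & c))))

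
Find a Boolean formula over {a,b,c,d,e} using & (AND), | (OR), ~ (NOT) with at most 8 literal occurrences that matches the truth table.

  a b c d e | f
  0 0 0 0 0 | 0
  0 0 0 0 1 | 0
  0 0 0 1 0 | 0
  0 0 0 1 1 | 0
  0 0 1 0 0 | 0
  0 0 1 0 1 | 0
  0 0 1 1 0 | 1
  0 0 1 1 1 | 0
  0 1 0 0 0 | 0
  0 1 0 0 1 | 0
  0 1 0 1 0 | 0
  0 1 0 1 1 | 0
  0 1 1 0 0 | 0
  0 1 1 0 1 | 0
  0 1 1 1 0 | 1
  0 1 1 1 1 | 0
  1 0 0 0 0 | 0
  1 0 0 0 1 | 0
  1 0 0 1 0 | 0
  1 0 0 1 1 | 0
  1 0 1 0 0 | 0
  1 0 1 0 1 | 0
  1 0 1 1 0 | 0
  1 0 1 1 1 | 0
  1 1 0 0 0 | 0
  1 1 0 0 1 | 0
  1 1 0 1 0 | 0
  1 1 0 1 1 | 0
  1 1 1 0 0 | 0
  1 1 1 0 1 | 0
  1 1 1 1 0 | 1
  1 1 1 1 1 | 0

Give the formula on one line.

((d & (b | ((~a & c) & d))) & (c & (~e & d)))

  ~a = 11111111111111110000000000000000
  (~a & c) = 00001111000011110000000000000000
  ((~a & c) & d) = 00000011000000110000000000000000
  (b | ((~a & c) & d)) = 00000011111111110000000011111111
  (d & (b | ((~a & c) & d))) = 00000011001100110000000000110011
  ~e = 10101010101010101010101010101010
  (~e & d) = 00100010001000100010001000100010
  (c & (~e & d)) = 00000010000000100000001000000010
  ((d & (b | ((~a & c) & d))) & (c & (~e & d))) = 00000010000000100000000000000010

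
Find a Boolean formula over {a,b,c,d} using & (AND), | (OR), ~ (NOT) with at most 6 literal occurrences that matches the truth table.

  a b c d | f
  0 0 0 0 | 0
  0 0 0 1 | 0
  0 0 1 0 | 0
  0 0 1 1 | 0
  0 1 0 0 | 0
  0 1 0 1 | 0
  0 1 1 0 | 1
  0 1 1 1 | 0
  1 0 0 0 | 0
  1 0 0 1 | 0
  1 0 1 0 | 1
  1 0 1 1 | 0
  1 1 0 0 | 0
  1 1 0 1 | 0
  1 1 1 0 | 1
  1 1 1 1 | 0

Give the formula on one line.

  (b | a) = 0000111111111111
  ~d = 1010101010101010
  ((b | a) & ~d) = 0000101010101010
  (c & ((b | a) & ~d)) = 0000001000100010

(c & ((b | a) & ~d))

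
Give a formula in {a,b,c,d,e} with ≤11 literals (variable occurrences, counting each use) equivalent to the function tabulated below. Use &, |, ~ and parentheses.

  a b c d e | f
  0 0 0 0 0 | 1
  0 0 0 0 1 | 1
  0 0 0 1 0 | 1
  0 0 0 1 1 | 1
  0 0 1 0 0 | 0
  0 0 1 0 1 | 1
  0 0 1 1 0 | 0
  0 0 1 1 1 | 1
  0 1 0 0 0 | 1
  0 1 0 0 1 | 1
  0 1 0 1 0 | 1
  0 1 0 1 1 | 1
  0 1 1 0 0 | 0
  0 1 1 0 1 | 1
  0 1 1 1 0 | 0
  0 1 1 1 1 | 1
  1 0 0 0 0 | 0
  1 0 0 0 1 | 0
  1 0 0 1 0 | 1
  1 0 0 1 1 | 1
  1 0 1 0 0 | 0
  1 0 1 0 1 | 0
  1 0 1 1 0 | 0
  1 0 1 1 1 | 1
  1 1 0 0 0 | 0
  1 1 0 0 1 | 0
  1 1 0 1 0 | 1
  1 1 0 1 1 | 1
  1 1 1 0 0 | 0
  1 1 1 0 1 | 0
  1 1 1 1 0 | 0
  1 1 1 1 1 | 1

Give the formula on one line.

  ~c = 11110000111100001111000011110000
  ~a = 11111111111111110000000000000000
  (e | ~a) = 11111111111111110101010101010101
  (d | (e | ~a)) = 11111111111111110111011101110111
  (~c & (d | (e | ~a))) = 11110000111100000111000001110000
  (e | (~c & (d | (e | ~a)))) = 11110101111101010111010101110101
  (~a & e) = 01010101010101010000000000000000
  ((~a & e) | d) = 01110111011101110011001100110011
  (~a | ((~a & e) | d)) = 11111111111111110011001100110011
  ((e | (~c & (d | (e | ~a)))) & (~a | ((~a & e) | d))) = 11110101111101010011000100110001

((e | (~c & (d | (e | ~a)))) & (~a | ((~a & e) | d)))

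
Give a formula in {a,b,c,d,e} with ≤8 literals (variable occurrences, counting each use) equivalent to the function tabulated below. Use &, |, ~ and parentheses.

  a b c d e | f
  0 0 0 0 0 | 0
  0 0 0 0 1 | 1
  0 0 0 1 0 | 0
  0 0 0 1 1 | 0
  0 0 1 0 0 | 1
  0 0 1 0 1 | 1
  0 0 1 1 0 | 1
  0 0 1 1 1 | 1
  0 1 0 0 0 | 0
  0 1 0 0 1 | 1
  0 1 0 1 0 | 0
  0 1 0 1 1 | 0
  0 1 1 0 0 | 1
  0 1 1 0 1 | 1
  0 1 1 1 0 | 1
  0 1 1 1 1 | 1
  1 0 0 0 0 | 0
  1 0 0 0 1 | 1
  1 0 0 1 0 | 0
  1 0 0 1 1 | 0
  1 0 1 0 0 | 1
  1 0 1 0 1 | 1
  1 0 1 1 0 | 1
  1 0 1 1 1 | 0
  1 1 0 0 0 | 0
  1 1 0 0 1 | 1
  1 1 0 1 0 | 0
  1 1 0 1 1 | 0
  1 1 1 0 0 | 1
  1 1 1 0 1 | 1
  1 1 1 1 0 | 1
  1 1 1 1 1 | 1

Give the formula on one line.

  ~d = 11001100110011001100110011001100
  (e & ~d) = 01000100010001000100010001000100
  ~e = 10101010101010101010101010101010
  (~e & a) = 00000000000000001010101010101010
  ((~e & a) | b) = 00000000111111111010101011111111
  ~a = 11111111111111110000000000000000
  (((~e & a) | b) | ~a) = 11111111111111111010101011111111
  ((((~e & a) | b) | ~a) & c) = 00001111000011110000101000001111
  ((e & ~d) | ((((~e & a) | b) | ~a) & c)) = 01001111010011110100111001001111

((e & ~d) | ((((~e & a) | b) | ~a) & c))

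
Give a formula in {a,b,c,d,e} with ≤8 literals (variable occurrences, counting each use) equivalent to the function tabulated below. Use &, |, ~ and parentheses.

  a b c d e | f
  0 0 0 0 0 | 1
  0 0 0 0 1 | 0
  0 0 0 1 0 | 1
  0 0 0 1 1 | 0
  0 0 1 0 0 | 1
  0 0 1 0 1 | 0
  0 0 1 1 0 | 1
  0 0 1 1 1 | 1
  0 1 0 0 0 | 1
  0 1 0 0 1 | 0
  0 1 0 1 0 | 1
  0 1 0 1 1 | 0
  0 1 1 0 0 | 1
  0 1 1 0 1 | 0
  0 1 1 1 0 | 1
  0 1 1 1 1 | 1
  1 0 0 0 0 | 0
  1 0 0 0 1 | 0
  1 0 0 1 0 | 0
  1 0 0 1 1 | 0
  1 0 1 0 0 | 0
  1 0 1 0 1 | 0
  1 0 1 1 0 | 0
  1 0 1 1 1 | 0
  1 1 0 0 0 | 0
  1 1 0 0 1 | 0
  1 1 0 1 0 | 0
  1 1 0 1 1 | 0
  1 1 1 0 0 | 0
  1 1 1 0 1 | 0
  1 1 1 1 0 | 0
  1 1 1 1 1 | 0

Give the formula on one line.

(~a & ((~e | d) & (~e | c)))

  ~a = 11111111111111110000000000000000
  ~e = 10101010101010101010101010101010
  (~e | d) = 10111011101110111011101110111011
  (~e | c) = 10101111101011111010111110101111
  ((~e | d) & (~e | c)) = 10101011101010111010101110101011
  (~a & ((~e | d) & (~e | c))) = 10101011101010110000000000000000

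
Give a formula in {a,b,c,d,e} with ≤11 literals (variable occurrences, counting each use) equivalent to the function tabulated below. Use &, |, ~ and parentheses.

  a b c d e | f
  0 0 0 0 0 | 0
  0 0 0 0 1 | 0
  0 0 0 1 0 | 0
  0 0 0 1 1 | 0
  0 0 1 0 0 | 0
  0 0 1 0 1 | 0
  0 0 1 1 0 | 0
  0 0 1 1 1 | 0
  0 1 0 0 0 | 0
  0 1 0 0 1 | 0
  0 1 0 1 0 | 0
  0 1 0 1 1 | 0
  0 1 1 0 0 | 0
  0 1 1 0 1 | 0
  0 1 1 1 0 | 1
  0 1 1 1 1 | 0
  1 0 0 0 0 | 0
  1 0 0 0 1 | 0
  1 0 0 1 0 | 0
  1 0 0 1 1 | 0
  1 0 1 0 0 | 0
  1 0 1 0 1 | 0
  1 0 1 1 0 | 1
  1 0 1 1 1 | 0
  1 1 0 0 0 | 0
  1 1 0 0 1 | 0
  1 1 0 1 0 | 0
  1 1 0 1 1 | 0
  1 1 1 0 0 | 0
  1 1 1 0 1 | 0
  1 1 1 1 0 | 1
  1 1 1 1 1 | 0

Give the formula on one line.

  (d & c) = 00000011000000110000001100000011
  ~a = 11111111111111110000000000000000
  (~a & b) = 00000000111111110000000000000000
  (a | (~a & b)) = 00000000111111111111111111111111
  (e | (a | (~a & b))) = 01010101111111111111111111111111
  ((d & c) & (e | (a | (~a & b)))) = 00000001000000110000001100000011
  (~a | d) = 11111111111111110011001100110011
  ~e = 10101010101010101010101010101010
  ((~a | d) & ~e) = 10101010101010100010001000100010
  (((d & c) & (e | (a | (~a & b)))) & ((~a | d) & ~e)) = 00000000000000100000001000000010

(((d & c) & (e | (a | (~a & b)))) & ((~a | d) & ~e))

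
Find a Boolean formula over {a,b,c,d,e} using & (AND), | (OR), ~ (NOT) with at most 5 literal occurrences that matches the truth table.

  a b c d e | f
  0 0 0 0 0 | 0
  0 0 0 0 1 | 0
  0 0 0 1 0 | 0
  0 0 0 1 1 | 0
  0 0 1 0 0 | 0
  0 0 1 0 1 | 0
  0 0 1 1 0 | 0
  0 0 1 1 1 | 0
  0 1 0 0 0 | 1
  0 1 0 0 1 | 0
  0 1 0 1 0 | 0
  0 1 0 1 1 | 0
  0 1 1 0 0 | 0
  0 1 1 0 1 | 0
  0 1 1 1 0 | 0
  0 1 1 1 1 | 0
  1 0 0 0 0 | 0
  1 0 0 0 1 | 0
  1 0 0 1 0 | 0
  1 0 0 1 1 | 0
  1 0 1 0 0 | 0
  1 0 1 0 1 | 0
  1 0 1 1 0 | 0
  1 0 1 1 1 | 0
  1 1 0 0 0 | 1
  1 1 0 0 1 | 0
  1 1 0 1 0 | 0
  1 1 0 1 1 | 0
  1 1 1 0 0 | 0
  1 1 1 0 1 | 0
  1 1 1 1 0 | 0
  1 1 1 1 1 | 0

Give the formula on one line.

(~c & (~d & (b & ~e)))

  ~c = 11110000111100001111000011110000
  ~d = 11001100110011001100110011001100
  ~e = 10101010101010101010101010101010
  (b & ~e) = 00000000101010100000000010101010
  (~d & (b & ~e)) = 00000000100010000000000010001000
  (~c & (~d & (b & ~e))) = 00000000100000000000000010000000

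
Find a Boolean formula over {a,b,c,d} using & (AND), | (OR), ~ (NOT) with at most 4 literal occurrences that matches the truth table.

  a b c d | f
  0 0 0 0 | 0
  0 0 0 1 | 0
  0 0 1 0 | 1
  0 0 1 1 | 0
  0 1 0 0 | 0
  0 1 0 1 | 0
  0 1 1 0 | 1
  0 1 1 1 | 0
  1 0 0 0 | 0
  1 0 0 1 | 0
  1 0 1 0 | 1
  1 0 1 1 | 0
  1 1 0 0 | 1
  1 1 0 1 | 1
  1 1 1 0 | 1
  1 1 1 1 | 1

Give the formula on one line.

  (a & b) = 0000000000001111
  ~d = 1010101010101010
  (c & ~d) = 0010001000100010
  ((a & b) | (c & ~d)) = 0010001000101111

((a & b) | (c & ~d))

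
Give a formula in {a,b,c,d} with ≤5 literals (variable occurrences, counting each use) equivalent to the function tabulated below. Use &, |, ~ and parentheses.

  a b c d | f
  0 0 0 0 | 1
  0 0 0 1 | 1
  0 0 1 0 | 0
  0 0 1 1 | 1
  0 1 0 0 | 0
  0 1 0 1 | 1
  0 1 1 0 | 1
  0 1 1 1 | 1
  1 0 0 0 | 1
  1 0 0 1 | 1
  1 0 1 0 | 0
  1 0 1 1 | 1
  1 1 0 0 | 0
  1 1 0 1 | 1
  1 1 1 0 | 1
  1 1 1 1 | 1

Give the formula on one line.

((~b & ~c) | (d | (b & c)))

  ~b = 1111000011110000
  ~c = 1100110011001100
  (~b & ~c) = 1100000011000000
  (b & c) = 0000001100000011
  (d | (b & c)) = 0101011101010111
  ((~b & ~c) | (d | (b & c))) = 1101011111010111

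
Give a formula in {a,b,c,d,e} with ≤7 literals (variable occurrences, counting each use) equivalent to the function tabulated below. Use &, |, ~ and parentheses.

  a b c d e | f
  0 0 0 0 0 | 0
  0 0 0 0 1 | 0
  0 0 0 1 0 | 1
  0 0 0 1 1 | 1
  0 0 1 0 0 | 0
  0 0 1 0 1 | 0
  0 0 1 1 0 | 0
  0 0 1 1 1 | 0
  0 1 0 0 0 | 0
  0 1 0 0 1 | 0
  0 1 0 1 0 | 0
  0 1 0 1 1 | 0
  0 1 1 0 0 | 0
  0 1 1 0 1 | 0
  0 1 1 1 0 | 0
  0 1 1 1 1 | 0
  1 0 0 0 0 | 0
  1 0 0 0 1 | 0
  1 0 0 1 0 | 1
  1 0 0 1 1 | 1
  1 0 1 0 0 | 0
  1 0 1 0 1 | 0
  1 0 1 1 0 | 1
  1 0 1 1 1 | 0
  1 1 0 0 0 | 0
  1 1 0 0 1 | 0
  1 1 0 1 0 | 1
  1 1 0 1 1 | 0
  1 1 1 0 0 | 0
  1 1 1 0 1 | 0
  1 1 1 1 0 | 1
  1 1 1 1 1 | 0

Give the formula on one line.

  ~e = 10101010101010101010101010101010
  (~e & a) = 00000000000000001010101010101010
  ~b = 11111111000000001111111100000000
  ~c = 11110000111100001111000011110000
  (~b & ~c) = 11110000000000001111000000000000
  ((~e & a) | (~b & ~c)) = 11110000000000001111101010101010
  (((~e & a) | (~b & ~c)) & d) = 00110000000000000011001000100010

(((~e & a) | (~b & ~c)) & d)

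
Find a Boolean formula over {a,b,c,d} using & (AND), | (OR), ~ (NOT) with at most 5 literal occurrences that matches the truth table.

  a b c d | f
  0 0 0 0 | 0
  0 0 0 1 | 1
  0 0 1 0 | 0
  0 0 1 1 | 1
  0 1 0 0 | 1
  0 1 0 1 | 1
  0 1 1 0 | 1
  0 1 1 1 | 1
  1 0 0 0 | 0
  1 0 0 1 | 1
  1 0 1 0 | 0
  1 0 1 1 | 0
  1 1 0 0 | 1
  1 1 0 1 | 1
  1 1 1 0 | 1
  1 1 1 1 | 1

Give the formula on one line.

((d & (~a | ~c)) | b)

  ~a = 1111111100000000
  ~c = 1100110011001100
  (~a | ~c) = 1111111111001100
  (d & (~a | ~c)) = 0101010101000100
  ((d & (~a | ~c)) | b) = 0101111101001111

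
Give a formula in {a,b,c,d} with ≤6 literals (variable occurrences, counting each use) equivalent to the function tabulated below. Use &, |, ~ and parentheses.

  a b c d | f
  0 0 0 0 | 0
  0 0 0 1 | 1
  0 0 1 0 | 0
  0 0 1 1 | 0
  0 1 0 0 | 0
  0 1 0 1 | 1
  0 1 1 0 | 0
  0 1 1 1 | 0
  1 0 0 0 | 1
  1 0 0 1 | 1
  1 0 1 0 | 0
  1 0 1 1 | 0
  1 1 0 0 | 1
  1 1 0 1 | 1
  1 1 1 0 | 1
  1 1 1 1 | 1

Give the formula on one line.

((b | ~c) & ((d & ~c) | a))

  ~c = 1100110011001100
  (b | ~c) = 1100111111001111
  (d & ~c) = 0100010001000100
  ((d & ~c) | a) = 0100010011111111
  ((b | ~c) & ((d & ~c) | a)) = 0100010011001111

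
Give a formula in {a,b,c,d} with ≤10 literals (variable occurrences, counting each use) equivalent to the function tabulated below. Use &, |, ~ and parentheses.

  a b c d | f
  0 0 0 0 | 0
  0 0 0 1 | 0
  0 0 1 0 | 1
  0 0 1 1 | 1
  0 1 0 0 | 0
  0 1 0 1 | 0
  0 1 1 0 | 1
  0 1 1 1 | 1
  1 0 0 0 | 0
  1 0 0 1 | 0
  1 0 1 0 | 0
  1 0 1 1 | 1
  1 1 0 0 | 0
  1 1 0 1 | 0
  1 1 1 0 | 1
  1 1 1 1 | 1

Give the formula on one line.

  ~b = 1111000011110000
  (c | ~b) = 1111001111110011
  ~c = 1100110011001100
  (a & ~c) = 0000000011001100
  ~a = 1111111100000000
  (~a | b) = 1111111100001111
  ((a & ~c) | (~a | b)) = 1111111111001111
  (d | ((a & ~c) | (~a | b))) = 1111111111011111
  ((c | ~b) & (d | ((a & ~c) | (~a | b)))) = 1111001111010011
  (b | c) = 0011111100111111
  (((c | ~b) & (d | ((a & ~c) | (~a | b)))) & (b | c)) = 0011001100010011

(((c | ~b) & (d | ((a & ~c) | (~a | b)))) & (b | c))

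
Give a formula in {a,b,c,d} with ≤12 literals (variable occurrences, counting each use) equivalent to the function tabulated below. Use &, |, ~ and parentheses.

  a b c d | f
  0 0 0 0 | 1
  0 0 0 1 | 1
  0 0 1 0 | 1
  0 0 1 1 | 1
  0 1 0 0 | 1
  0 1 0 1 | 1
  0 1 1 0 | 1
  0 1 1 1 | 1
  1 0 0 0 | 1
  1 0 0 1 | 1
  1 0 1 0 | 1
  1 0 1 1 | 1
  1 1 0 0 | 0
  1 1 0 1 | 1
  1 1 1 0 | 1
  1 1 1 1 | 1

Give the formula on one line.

(((((((~c & d) | ~d) | ~b) & (c | ~a)) & b) | d) | ~b)

  ~c = 1100110011001100
  (~c & d) = 0100010001000100
  ~d = 1010101010101010
  ((~c & d) | ~d) = 1110111011101110
  ~b = 1111000011110000
  (((~c & d) | ~d) | ~b) = 1111111011111110
  ~a = 1111111100000000
  (c | ~a) = 1111111100110011
  ((((~c & d) | ~d) | ~b) & (c | ~a)) = 1111111000110010
  (((((~c & d) | ~d) | ~b) & (c | ~a)) & b) = 0000111000000010
  ((((((~c & d) | ~d) | ~b) & (c | ~a)) & b) | d) = 0101111101010111
  (((((((~c & d) | ~d) | ~b) & (c | ~a)) & b) | d) | ~b) = 1111111111110111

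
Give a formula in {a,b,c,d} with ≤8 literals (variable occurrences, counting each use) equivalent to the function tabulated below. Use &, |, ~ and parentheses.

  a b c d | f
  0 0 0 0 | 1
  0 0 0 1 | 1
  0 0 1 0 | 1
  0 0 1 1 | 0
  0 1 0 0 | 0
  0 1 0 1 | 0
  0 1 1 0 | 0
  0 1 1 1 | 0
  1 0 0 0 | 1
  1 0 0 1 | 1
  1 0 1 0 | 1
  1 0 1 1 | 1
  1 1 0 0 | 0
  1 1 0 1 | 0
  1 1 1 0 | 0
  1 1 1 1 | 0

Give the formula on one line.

  ~b = 1111000011110000
  ~c = 1100110011001100
  (a | ~c) = 1100110011111111
  ~d = 1010101010101010
  (~d | b) = 1010111110101111
  ((a | ~c) | (~d | b)) = 1110111111111111
  (~b & ((a | ~c) | (~d | b))) = 1110000011110000

(~b & ((a | ~c) | (~d | b)))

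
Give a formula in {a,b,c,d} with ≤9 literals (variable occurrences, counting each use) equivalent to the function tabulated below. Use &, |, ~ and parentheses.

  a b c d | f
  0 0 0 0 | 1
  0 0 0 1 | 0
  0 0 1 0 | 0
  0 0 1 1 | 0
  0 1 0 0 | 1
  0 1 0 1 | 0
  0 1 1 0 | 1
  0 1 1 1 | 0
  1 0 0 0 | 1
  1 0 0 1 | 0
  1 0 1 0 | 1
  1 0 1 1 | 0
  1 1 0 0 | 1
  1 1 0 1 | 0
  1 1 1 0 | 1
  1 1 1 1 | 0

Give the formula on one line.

  ~d = 1010101010101010
  ~c = 1100110011001100
  (~c | b) = 1100111111001111
  ~b = 1111000011110000
  (~b & a) = 0000000011110000
  (~d & (~b & a)) = 0000000010100000
  (d & b) = 0000010100000101
  ((d & b) & a) = 0000000000000101
  ((~d & (~b & a)) | ((d & b) & a)) = 0000000010100101
  ((~c | b) | ((~d & (~b & a)) | ((d & b) & a))) = 1100111111101111
  (~d & ((~c | b) | ((~d & (~b & a)) | ((d & b) & a)))) = 1000101010101010

(~d & ((~c | b) | ((~d & (~b & a)) | ((d & b) & a))))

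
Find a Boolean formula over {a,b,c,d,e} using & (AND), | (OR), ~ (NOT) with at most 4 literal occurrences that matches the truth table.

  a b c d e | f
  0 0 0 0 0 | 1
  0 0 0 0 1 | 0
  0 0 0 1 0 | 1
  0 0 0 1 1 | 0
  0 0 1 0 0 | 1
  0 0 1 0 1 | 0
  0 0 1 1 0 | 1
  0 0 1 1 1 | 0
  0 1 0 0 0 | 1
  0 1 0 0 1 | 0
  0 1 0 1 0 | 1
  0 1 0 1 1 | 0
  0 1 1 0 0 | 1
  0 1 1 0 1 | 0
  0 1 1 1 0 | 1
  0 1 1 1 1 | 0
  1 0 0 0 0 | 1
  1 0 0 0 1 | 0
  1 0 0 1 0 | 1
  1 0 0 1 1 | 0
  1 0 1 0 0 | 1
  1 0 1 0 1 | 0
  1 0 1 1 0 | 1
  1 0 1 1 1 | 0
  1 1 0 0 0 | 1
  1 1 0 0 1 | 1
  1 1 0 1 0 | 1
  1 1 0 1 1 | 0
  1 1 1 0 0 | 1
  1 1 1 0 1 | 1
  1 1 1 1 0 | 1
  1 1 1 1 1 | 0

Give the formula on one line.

  ~d = 11001100110011001100110011001100
  (~d & b) = 00000000110011000000000011001100
  (a & (~d & b)) = 00000000000000000000000011001100
  ~e = 10101010101010101010101010101010
  ((a & (~d & b)) | ~e) = 10101010101010101010101011101110

((a & (~d & b)) | ~e)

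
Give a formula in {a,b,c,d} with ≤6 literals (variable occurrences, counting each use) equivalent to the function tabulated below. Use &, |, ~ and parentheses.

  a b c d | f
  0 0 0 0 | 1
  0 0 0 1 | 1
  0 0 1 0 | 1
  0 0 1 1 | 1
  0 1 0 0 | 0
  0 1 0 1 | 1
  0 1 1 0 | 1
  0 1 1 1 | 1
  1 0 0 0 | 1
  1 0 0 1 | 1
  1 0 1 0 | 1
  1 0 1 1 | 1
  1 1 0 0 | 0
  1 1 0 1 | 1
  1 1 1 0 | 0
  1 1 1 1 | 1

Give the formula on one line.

(((b & c) & ~a) | (~b | d))

  (b & c) = 0000001100000011
  ~a = 1111111100000000
  ((b & c) & ~a) = 0000001100000000
  ~b = 1111000011110000
  (~b | d) = 1111010111110101
  (((b & c) & ~a) | (~b | d)) = 1111011111110101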